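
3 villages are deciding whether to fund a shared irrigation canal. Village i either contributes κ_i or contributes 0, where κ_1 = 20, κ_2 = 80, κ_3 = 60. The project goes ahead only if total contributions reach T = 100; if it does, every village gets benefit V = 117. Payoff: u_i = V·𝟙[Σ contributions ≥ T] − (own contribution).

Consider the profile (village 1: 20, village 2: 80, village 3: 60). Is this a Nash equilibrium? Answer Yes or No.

Total = 160 ≥ 100: provided.
Village 1 (pledges 20, payoff 97): dropping to 0 → total 140, payoff 117. Profitable deviation.

No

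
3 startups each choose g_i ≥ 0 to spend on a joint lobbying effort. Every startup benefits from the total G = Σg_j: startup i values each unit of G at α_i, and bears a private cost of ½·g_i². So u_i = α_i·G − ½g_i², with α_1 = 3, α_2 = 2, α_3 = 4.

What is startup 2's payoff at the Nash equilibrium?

Startup i's FOC: ∂u_i/∂g_i = α_i − g_i = 0, so g_i* = α_i.
NE contributions = (3, 2, 4); G = 9.
u_2 = α_2·G − ½·(g_2)² = 2·9 − ½·2² = 16.

16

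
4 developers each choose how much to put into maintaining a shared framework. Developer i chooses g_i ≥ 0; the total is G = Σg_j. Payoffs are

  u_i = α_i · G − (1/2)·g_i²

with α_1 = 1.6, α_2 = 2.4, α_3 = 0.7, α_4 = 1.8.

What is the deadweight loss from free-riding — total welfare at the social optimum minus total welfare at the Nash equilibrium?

Developer i's FOC: ∂u_i/∂g_i = α_i − g_i = 0, so g_i* = α_i.
NE contributions = (1.6, 2.4, 0.7, 1.8); G = 6.5.
W^NE = (Σα)·G − ½Σα_i² = 6.5² − ½·12.05 = 36.225.
Planner sets g_i = Σα_j = 6.5 for every i, so G^SO = 4·6.5 = 26.
W^SO = (Σα)·G^SO − ½·4·(Σα)² = (4/2)·6.5² = 84.5.
Deadweight loss = W^SO − W^NE = 48.275.

48.275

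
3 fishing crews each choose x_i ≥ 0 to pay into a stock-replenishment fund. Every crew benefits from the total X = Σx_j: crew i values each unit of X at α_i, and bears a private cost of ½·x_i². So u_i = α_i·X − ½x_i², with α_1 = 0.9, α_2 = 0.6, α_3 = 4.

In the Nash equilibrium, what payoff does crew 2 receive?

3.12

Crew i's FOC: ∂u_i/∂x_i = α_i − x_i = 0, so x_i* = α_i.
NE contributions = (0.9, 0.6, 4); X = 5.5.
u_2 = α_2·X − ½·(x_2)² = 0.6·5.5 − ½·0.6² = 3.12.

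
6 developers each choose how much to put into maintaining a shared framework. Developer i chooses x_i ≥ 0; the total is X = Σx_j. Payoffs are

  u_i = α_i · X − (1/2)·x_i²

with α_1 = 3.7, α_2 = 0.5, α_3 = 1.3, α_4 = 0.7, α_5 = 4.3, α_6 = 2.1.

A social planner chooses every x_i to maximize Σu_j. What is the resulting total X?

75.6

Planner FOC: ∂(Σu_j)/∂x_i = (Σα_j) − x_i = 0, so x_i^SO = Σα_j = 12.6 for every i; X^SO = 75.6.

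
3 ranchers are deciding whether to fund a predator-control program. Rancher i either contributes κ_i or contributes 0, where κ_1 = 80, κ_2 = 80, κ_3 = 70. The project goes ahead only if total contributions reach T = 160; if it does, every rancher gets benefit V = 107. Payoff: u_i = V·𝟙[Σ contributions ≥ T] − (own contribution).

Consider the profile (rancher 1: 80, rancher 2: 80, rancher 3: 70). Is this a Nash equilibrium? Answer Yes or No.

No

Total = 230 ≥ 160: provided.
Rancher 1 (pledges 80, payoff 27): dropping to 0 → total 150, payoff 0. No gain.
Rancher 2 (pledges 80, payoff 27): dropping to 0 → total 150, payoff 0. No gain.
Rancher 3 (pledges 70, payoff 37): dropping to 0 → total 160, payoff 107. Profitable deviation.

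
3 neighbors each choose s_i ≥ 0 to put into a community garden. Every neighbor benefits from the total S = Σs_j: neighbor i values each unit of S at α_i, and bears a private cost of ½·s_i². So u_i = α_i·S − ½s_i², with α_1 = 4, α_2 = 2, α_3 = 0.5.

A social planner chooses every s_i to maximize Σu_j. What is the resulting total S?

Planner FOC: ∂(Σu_j)/∂s_i = (Σα_j) − s_i = 0, so s_i^SO = Σα_j = 6.5 for every i; S^SO = 19.5.

19.5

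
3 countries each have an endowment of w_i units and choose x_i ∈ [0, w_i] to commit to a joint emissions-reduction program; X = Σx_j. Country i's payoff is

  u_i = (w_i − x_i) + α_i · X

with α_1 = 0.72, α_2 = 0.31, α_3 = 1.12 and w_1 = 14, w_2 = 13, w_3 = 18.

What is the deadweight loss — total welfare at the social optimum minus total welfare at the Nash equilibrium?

31.05

∂u_i/∂x_i = α_i − 1, so country i contributes w_i if α_i > 1, else 0.
α_i > 1 for i ∈ {3}; NE contributions (0, 0, 18), X = 18.
W^NE = Σw_i − X^NE + (Σα_i)·X^NE = 45 + 1.15·18 = 65.7.
Planner: ∂(Σu_j)/∂x_i = Σα_j − 1 = 1.15 > 0, so everyone contributes w_i; X^SO = 45, W^SO = 45 + 1.15·45 = 96.75.
Deadweight loss = 31.05.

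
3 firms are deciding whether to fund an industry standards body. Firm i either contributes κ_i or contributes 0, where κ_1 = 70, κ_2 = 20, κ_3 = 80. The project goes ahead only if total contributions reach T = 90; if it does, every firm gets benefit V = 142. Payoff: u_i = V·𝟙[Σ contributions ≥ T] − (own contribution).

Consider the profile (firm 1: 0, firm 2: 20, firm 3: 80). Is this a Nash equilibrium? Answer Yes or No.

Total = 100 ≥ 90: provided.
Firm 1 (pledges 0, payoff 142): pledging 70 → total 170, payoff 72. No gain.
Firm 2 (pledges 20, payoff 122): dropping to 0 → total 80, payoff 0. No gain.
Firm 3 (pledges 80, payoff 62): dropping to 0 → total 20, payoff 0. No gain.

Yes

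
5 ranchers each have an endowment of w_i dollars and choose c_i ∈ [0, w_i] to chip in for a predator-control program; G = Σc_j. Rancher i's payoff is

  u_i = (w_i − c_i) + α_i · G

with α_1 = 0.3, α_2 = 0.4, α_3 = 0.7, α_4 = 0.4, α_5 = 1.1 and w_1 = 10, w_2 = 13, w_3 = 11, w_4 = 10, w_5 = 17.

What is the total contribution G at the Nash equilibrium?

∂u_i/∂c_i = α_i − 1, so rancher i contributes w_i if α_i > 1, else 0.
α_i > 1 for i ∈ {5}; NE contributions (0, 0, 0, 0, 17), G = 17.

17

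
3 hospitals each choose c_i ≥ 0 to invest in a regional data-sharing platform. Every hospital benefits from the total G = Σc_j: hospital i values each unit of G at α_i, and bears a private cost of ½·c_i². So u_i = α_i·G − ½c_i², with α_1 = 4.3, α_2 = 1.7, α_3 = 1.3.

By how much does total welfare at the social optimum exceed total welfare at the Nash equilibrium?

Hospital i's FOC: ∂u_i/∂c_i = α_i − c_i = 0, so c_i* = α_i.
NE contributions = (4.3, 1.7, 1.3); G = 7.3.
W^NE = (Σα)·G − ½Σα_i² = 7.3² − ½·23.07 = 41.755.
Planner sets c_i = Σα_j = 7.3 for every i, so G^SO = 3·7.3 = 21.9.
W^SO = (Σα)·G^SO − ½·3·(Σα)² = (3/2)·7.3² = 79.935.
Deadweight loss = W^SO − W^NE = 38.18.

38.18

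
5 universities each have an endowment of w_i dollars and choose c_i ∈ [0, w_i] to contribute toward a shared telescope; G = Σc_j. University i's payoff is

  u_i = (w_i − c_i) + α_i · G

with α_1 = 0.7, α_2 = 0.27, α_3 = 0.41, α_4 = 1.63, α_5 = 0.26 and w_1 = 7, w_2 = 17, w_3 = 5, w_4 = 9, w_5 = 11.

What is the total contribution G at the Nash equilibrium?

∂u_i/∂c_i = α_i − 1, so university i contributes w_i if α_i > 1, else 0.
α_i > 1 for i ∈ {4}; NE contributions (0, 0, 0, 9, 0), G = 9.

9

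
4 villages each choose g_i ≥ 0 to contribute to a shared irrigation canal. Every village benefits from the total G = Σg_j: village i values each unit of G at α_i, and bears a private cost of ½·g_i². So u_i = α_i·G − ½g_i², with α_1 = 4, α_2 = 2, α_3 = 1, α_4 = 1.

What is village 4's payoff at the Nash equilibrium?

Village i's FOC: ∂u_i/∂g_i = α_i − g_i = 0, so g_i* = α_i.
NE contributions = (4, 2, 1, 1); G = 8.
u_4 = α_4·G − ½·(g_4)² = 1·8 − ½·1² = 7.5.

7.5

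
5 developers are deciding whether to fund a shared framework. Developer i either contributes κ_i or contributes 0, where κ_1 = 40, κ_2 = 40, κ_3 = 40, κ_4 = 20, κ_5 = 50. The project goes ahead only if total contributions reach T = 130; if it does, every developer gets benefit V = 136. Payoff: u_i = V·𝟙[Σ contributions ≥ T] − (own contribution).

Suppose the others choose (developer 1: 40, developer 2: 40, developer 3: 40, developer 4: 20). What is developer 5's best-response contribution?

Others' total = 140 ≥ 130; contributing adds cost 50 for no extra benefit.
Best response: 0.

0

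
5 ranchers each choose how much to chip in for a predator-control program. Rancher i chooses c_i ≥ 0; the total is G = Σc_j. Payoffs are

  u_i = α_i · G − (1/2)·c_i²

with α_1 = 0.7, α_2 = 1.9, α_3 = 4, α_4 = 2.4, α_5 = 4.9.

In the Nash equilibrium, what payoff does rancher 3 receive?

Rancher i's FOC: ∂u_i/∂c_i = α_i − c_i = 0, so c_i* = α_i.
NE contributions = (0.7, 1.9, 4, 2.4, 4.9); G = 13.9.
u_3 = α_3·G − ½·(c_3)² = 4·13.9 − ½·4² = 47.6.

47.6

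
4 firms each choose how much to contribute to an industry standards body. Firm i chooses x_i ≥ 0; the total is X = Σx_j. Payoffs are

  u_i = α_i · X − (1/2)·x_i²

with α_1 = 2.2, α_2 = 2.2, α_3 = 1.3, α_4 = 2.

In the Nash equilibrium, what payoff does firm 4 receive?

Firm i's FOC: ∂u_i/∂x_i = α_i − x_i = 0, so x_i* = α_i.
NE contributions = (2.2, 2.2, 1.3, 2); X = 7.7.
u_4 = α_4·X − ½·(x_4)² = 2·7.7 − ½·2² = 13.4.

13.4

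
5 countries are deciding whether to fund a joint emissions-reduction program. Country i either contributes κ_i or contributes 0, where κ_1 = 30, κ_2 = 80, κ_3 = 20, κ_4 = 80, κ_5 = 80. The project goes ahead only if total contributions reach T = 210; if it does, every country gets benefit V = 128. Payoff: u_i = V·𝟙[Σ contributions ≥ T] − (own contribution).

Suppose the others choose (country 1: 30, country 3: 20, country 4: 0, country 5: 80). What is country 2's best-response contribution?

Others' total = 130. Contributing 80 brings total to 210 ≥ 210: gain V − κ_2 = 48.
Best response: 80.

80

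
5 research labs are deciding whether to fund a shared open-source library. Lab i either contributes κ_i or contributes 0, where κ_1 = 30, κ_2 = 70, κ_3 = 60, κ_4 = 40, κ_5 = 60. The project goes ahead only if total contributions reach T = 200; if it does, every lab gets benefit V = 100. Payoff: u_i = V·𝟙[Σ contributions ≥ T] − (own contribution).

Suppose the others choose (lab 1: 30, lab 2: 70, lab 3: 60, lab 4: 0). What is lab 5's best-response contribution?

Others' total = 160. Contributing 60 brings total to 220 ≥ 200: gain V − κ_5 = 40.
Best response: 60.

60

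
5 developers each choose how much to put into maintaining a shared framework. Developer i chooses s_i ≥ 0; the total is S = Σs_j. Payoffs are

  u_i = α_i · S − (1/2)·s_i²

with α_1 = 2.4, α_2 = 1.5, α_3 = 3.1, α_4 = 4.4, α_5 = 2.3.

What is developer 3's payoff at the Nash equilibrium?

37.665

Developer i's FOC: ∂u_i/∂s_i = α_i − s_i = 0, so s_i* = α_i.
NE contributions = (2.4, 1.5, 3.1, 4.4, 2.3); S = 13.7.
u_3 = α_3·S − ½·(s_3)² = 3.1·13.7 − ½·3.1² = 37.665.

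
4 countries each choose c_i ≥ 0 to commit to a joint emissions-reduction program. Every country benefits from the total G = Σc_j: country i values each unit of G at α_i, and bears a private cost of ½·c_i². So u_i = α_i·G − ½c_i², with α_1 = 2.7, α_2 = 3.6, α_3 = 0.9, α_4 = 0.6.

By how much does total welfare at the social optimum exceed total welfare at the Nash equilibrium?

Country i's FOC: ∂u_i/∂c_i = α_i − c_i = 0, so c_i* = α_i.
NE contributions = (2.7, 3.6, 0.9, 0.6); G = 7.8.
W^NE = (Σα)·G − ½Σα_i² = 7.8² − ½·21.42 = 50.13.
Planner sets c_i = Σα_j = 7.8 for every i, so G^SO = 4·7.8 = 31.2.
W^SO = (Σα)·G^SO − ½·4·(Σα)² = (4/2)·7.8² = 121.68.
Deadweight loss = W^SO − W^NE = 71.55.

71.55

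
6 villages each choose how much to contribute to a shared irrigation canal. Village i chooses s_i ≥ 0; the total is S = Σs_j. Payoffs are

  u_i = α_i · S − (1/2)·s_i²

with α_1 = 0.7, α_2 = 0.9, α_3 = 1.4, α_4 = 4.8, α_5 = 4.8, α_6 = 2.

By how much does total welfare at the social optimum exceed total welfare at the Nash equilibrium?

Village i's FOC: ∂u_i/∂s_i = α_i − s_i = 0, so s_i* = α_i.
NE contributions = (0.7, 0.9, 1.4, 4.8, 4.8, 2); S = 14.6.
W^NE = (Σα)·S − ½Σα_i² = 14.6² − ½·53.34 = 186.49.
Planner sets s_i = Σα_j = 14.6 for every i, so S^SO = 6·14.6 = 87.6.
W^SO = (Σα)·S^SO − ½·6·(Σα)² = (6/2)·14.6² = 639.48.
Deadweight loss = W^SO − W^NE = 452.99.

452.99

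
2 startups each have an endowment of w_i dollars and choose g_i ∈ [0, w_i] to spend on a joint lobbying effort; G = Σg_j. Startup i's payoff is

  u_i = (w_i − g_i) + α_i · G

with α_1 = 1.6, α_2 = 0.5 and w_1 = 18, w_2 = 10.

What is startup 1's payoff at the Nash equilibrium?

∂u_i/∂g_i = α_i − 1, so startup i contributes w_i if α_i > 1, else 0.
α_i > 1 for i ∈ {1}; NE contributions (18, 0), G = 18.
u_1 = (18 − 18) + 1.6·18 = 28.8.

28.8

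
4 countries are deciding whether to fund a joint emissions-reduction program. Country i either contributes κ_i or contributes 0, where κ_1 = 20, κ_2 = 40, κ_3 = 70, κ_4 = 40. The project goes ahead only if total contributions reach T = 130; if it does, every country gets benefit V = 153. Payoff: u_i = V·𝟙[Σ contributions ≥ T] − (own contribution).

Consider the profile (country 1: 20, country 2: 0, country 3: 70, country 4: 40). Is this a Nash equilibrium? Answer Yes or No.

Yes

Total = 130 ≥ 130: provided.
Country 1 (pledges 20, payoff 133): dropping to 0 → total 110, payoff 0. No gain.
Country 2 (pledges 0, payoff 153): pledging 40 → total 170, payoff 113. No gain.
Country 3 (pledges 70, payoff 83): dropping to 0 → total 60, payoff 0. No gain.
Country 4 (pledges 40, payoff 113): dropping to 0 → total 90, payoff 0. No gain.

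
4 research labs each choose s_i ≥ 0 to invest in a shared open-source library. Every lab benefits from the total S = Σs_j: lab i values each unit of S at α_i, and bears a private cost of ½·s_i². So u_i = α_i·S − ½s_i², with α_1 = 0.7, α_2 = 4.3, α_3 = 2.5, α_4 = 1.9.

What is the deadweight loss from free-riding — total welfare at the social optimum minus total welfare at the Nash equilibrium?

Lab i's FOC: ∂u_i/∂s_i = α_i − s_i = 0, so s_i* = α_i.
NE contributions = (0.7, 4.3, 2.5, 1.9); S = 9.4.
W^NE = (Σα)·S − ½Σα_i² = 9.4² − ½·28.84 = 73.94.
Planner sets s_i = Σα_j = 9.4 for every i, so S^SO = 4·9.4 = 37.6.
W^SO = (Σα)·S^SO − ½·4·(Σα)² = (4/2)·9.4² = 176.72.
Deadweight loss = W^SO − W^NE = 102.78.

102.78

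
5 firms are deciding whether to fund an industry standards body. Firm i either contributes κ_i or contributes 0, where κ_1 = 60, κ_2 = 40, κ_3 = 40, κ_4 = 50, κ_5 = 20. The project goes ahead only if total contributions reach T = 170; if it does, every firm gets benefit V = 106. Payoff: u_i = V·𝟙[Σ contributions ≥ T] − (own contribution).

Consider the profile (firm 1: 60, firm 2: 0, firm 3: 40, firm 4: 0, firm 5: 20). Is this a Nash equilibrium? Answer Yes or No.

Total = 120 < 170: not provided.
Firm 1 (pledges 60, payoff -60): dropping to 0 → total 60, payoff 0. Profitable deviation.

No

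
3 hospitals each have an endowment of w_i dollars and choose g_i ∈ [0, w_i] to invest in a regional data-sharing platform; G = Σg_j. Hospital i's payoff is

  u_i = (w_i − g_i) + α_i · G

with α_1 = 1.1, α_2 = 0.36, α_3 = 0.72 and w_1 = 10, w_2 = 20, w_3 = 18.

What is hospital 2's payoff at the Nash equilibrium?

23.6

∂u_i/∂g_i = α_i − 1, so hospital i contributes w_i if α_i > 1, else 0.
α_i > 1 for i ∈ {1}; NE contributions (10, 0, 0), G = 10.
u_2 = (20 − 0) + 0.36·10 = 23.6.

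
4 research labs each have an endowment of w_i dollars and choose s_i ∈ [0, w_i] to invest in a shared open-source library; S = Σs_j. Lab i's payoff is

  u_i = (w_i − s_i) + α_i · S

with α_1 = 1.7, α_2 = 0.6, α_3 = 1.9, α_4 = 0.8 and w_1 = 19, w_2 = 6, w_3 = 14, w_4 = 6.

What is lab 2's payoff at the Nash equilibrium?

25.8

∂u_i/∂s_i = α_i − 1, so lab i contributes w_i if α_i > 1, else 0.
α_i > 1 for i ∈ {1, 3}; NE contributions (19, 0, 14, 0), S = 33.
u_2 = (6 − 0) + 0.6·33 = 25.8.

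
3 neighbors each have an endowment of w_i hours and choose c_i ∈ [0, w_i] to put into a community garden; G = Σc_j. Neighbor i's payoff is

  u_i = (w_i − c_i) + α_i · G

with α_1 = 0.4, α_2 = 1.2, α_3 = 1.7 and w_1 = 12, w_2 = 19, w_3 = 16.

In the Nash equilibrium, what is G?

∂u_i/∂c_i = α_i − 1, so neighbor i contributes w_i if α_i > 1, else 0.
α_i > 1 for i ∈ {2, 3}; NE contributions (0, 19, 16), G = 35.

35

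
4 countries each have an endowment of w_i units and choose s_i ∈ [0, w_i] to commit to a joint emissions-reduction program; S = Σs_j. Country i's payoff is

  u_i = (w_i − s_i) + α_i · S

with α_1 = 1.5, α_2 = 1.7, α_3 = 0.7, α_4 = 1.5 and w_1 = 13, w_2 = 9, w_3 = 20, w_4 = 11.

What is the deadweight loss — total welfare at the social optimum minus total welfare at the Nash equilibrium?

88

∂u_i/∂s_i = α_i − 1, so country i contributes w_i if α_i > 1, else 0.
α_i > 1 for i ∈ {1, 2, 4}; NE contributions (13, 9, 0, 11), S = 33.
W^NE = Σw_i − S^NE + (Σα_i)·S^NE = 53 + 4.4·33 = 198.2.
Planner: ∂(Σu_j)/∂s_i = Σα_j − 1 = 4.4 > 0, so everyone contributes w_i; S^SO = 53, W^SO = 53 + 4.4·53 = 286.2.
Deadweight loss = 88.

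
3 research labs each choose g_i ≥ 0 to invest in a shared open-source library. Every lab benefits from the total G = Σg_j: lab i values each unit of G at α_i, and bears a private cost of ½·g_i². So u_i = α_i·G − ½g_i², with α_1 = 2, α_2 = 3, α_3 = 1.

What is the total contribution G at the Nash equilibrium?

Lab i's FOC: ∂u_i/∂g_i = α_i − g_i = 0, so g_i* = α_i.
NE contributions = (2, 3, 1); G = 6.

6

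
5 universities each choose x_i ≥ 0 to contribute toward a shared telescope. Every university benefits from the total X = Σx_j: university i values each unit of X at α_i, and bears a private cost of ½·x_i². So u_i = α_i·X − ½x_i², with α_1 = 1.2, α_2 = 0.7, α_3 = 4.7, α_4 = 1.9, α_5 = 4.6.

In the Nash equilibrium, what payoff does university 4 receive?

23.085

University i's FOC: ∂u_i/∂x_i = α_i − x_i = 0, so x_i* = α_i.
NE contributions = (1.2, 0.7, 4.7, 1.9, 4.6); X = 13.1.
u_4 = α_4·X − ½·(x_4)² = 1.9·13.1 − ½·1.9² = 23.085.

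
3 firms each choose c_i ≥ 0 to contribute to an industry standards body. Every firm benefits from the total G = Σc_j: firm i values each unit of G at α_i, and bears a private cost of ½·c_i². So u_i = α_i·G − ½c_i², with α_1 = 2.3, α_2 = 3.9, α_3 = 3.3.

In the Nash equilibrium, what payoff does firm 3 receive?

Firm i's FOC: ∂u_i/∂c_i = α_i − c_i = 0, so c_i* = α_i.
NE contributions = (2.3, 3.9, 3.3); G = 9.5.
u_3 = α_3·G − ½·(c_3)² = 3.3·9.5 − ½·3.3² = 25.905.

25.905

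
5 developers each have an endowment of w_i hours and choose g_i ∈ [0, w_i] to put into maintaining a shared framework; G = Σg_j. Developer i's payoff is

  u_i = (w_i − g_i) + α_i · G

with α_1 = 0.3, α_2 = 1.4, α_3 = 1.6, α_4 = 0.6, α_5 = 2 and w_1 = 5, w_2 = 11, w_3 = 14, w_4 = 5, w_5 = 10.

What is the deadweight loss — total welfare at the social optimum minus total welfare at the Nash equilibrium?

∂u_i/∂g_i = α_i − 1, so developer i contributes w_i if α_i > 1, else 0.
α_i > 1 for i ∈ {2, 3, 5}; NE contributions (0, 11, 14, 0, 10), G = 35.
W^NE = Σw_i − G^NE + (Σα_i)·G^NE = 45 + 4.9·35 = 216.5.
Planner: ∂(Σu_j)/∂g_i = Σα_j − 1 = 4.9 > 0, so everyone contributes w_i; G^SO = 45, W^SO = 45 + 4.9·45 = 265.5.
Deadweight loss = 49.

49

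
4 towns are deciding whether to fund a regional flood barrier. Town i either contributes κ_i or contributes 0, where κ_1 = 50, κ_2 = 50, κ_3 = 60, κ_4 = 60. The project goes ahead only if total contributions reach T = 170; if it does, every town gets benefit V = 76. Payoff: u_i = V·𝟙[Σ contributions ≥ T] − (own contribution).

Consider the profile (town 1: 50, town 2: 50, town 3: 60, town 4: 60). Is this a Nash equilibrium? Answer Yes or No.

Total = 220 ≥ 170: provided.
Town 1 (pledges 50, payoff 26): dropping to 0 → total 170, payoff 76. Profitable deviation.

No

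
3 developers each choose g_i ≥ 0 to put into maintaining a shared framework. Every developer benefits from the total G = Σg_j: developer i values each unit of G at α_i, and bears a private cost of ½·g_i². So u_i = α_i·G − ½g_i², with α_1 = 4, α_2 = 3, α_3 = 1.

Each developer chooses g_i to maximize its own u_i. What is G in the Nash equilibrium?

Developer i's FOC: ∂u_i/∂g_i = α_i − g_i = 0, so g_i* = α_i.
NE contributions = (4, 3, 1); G = 8.

8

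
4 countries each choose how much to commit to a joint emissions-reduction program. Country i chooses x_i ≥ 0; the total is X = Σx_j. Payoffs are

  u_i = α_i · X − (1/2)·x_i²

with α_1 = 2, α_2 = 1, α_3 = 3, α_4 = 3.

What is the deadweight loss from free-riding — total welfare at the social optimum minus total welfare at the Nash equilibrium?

92.5

Country i's FOC: ∂u_i/∂x_i = α_i − x_i = 0, so x_i* = α_i.
NE contributions = (2, 1, 3, 3); X = 9.
W^NE = (Σα)·X − ½Σα_i² = 9² − ½·23 = 69.5.
Planner sets x_i = Σα_j = 9 for every i, so X^SO = 4·9 = 36.
W^SO = (Σα)·X^SO − ½·4·(Σα)² = (4/2)·9² = 162.
Deadweight loss = W^SO − W^NE = 92.5.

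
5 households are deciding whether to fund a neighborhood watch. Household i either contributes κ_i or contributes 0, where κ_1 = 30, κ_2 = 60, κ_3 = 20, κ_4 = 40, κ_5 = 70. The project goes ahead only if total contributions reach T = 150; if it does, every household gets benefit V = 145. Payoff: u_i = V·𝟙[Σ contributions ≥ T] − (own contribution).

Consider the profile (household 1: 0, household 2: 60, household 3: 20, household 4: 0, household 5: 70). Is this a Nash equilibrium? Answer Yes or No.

Yes

Total = 150 ≥ 150: provided.
Household 1 (pledges 0, payoff 145): pledging 30 → total 180, payoff 115. No gain.
Household 2 (pledges 60, payoff 85): dropping to 0 → total 90, payoff 0. No gain.
Household 3 (pledges 20, payoff 125): dropping to 0 → total 130, payoff 0. No gain.
Household 4 (pledges 0, payoff 145): pledging 40 → total 190, payoff 105. No gain.
Household 5 (pledges 70, payoff 75): dropping to 0 → total 80, payoff 0. No gain.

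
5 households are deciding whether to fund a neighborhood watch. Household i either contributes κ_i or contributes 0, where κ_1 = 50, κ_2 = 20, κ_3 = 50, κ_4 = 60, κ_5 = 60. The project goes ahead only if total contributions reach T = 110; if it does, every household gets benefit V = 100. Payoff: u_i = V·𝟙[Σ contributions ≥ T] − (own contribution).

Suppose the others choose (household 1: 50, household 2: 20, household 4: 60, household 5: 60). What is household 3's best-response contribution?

0

Others' total = 190 ≥ 110; contributing adds cost 50 for no extra benefit.
Best response: 0.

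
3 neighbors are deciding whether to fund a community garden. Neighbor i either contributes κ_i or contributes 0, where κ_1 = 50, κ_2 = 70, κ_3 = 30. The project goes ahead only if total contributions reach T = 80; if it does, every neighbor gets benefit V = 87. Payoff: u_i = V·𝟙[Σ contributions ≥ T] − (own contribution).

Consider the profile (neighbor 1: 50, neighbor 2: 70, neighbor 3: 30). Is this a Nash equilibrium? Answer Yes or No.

Total = 150 ≥ 80: provided.
Neighbor 1 (pledges 50, payoff 37): dropping to 0 → total 100, payoff 87. Profitable deviation.

No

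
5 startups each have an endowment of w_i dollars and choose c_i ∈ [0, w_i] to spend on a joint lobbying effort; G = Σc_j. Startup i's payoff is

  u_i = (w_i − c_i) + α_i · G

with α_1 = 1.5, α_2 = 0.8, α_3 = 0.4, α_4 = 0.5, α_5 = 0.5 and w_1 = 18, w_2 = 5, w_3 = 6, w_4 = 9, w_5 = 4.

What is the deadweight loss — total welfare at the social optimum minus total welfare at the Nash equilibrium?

64.8

∂u_i/∂c_i = α_i − 1, so startup i contributes w_i if α_i > 1, else 0.
α_i > 1 for i ∈ {1}; NE contributions (18, 0, 0, 0, 0), G = 18.
W^NE = Σw_i − G^NE + (Σα_i)·G^NE = 42 + 2.7·18 = 90.6.
Planner: ∂(Σu_j)/∂c_i = Σα_j − 1 = 2.7 > 0, so everyone contributes w_i; G^SO = 42, W^SO = 42 + 2.7·42 = 155.4.
Deadweight loss = 64.8.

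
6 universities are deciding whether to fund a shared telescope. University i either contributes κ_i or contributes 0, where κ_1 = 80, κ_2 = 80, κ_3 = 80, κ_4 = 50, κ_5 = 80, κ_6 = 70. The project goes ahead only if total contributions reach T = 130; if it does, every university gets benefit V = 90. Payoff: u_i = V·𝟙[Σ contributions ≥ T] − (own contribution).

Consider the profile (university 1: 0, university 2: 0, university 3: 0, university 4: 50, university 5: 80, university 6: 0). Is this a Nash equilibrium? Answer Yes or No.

Total = 130 ≥ 130: provided.
University 1 (pledges 0, payoff 90): pledging 80 → total 210, payoff 10. No gain.
University 2 (pledges 0, payoff 90): pledging 80 → total 210, payoff 10. No gain.
University 3 (pledges 0, payoff 90): pledging 80 → total 210, payoff 10. No gain.
University 4 (pledges 50, payoff 40): dropping to 0 → total 80, payoff 0. No gain.
University 5 (pledges 80, payoff 10): dropping to 0 → total 50, payoff 0. No gain.
University 6 (pledges 0, payoff 90): pledging 70 → total 200, payoff 20. No gain.

Yes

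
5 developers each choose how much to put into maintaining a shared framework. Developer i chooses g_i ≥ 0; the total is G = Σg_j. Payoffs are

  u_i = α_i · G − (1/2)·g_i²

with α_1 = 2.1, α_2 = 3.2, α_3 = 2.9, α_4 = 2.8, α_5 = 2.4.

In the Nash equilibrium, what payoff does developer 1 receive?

Developer i's FOC: ∂u_i/∂g_i = α_i − g_i = 0, so g_i* = α_i.
NE contributions = (2.1, 3.2, 2.9, 2.8, 2.4); G = 13.4.
u_1 = α_1·G − ½·(g_1)² = 2.1·13.4 − ½·2.1² = 25.935.

25.935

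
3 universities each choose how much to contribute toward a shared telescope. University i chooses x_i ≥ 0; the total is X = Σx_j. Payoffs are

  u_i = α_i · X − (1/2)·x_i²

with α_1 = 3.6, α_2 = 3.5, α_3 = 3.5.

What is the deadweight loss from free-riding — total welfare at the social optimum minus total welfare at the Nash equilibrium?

74.91

University i's FOC: ∂u_i/∂x_i = α_i − x_i = 0, so x_i* = α_i.
NE contributions = (3.6, 3.5, 3.5); X = 10.6.
W^NE = (Σα)·X − ½Σα_i² = 10.6² − ½·37.46 = 93.63.
Planner sets x_i = Σα_j = 10.6 for every i, so X^SO = 3·10.6 = 31.8.
W^SO = (Σα)·X^SO − ½·3·(Σα)² = (3/2)·10.6² = 168.54.
Deadweight loss = W^SO − W^NE = 74.91.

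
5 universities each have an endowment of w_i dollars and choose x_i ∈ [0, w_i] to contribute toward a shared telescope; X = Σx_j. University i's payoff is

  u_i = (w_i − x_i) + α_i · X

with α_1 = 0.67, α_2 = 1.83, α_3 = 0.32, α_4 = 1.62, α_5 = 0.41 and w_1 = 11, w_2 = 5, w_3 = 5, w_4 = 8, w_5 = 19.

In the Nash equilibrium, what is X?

∂u_i/∂x_i = α_i − 1, so university i contributes w_i if α_i > 1, else 0.
α_i > 1 for i ∈ {2, 4}; NE contributions (0, 5, 0, 8, 0), X = 13.

13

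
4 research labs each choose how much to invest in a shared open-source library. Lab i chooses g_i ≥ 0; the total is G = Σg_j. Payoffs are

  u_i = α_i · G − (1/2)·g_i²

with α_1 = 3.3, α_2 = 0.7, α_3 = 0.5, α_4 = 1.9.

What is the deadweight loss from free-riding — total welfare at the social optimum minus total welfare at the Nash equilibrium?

48.58

Lab i's FOC: ∂u_i/∂g_i = α_i − g_i = 0, so g_i* = α_i.
NE contributions = (3.3, 0.7, 0.5, 1.9); G = 6.4.
W^NE = (Σα)·G − ½Σα_i² = 6.4² − ½·15.24 = 33.34.
Planner sets g_i = Σα_j = 6.4 for every i, so G^SO = 4·6.4 = 25.6.
W^SO = (Σα)·G^SO − ½·4·(Σα)² = (4/2)·6.4² = 81.92.
Deadweight loss = W^SO − W^NE = 48.58.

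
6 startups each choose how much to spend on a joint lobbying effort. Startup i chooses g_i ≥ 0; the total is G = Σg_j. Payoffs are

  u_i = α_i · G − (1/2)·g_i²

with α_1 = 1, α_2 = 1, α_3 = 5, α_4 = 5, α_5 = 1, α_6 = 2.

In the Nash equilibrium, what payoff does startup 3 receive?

Startup i's FOC: ∂u_i/∂g_i = α_i − g_i = 0, so g_i* = α_i.
NE contributions = (1, 1, 5, 5, 1, 2); G = 15.
u_3 = α_3·G − ½·(g_3)² = 5·15 − ½·5² = 62.5.

62.5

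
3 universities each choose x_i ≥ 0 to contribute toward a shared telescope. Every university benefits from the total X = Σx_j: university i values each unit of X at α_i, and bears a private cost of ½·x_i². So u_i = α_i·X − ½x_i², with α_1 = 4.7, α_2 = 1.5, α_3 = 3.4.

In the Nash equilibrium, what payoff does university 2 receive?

University i's FOC: ∂u_i/∂x_i = α_i − x_i = 0, so x_i* = α_i.
NE contributions = (4.7, 1.5, 3.4); X = 9.6.
u_2 = α_2·X − ½·(x_2)² = 1.5·9.6 − ½·1.5² = 13.275.

13.275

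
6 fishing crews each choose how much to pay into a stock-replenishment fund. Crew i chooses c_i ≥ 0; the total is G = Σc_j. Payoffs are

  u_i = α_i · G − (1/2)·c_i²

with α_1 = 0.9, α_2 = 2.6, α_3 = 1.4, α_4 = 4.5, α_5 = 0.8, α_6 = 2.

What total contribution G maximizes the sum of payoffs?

Planner FOC: ∂(Σu_j)/∂c_i = (Σα_j) − c_i = 0, so c_i^SO = Σα_j = 12.2 for every i; G^SO = 73.2.

73.2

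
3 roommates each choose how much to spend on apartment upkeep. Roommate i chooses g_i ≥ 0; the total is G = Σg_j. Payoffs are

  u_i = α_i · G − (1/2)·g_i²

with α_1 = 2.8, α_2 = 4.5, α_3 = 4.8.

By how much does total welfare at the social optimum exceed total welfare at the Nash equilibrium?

98.77

Roommate i's FOC: ∂u_i/∂g_i = α_i − g_i = 0, so g_i* = α_i.
NE contributions = (2.8, 4.5, 4.8); G = 12.1.
W^NE = (Σα)·G − ½Σα_i² = 12.1² − ½·51.13 = 120.845.
Planner sets g_i = Σα_j = 12.1 for every i, so G^SO = 3·12.1 = 36.3.
W^SO = (Σα)·G^SO − ½·3·(Σα)² = (3/2)·12.1² = 219.615.
Deadweight loss = W^SO − W^NE = 98.77.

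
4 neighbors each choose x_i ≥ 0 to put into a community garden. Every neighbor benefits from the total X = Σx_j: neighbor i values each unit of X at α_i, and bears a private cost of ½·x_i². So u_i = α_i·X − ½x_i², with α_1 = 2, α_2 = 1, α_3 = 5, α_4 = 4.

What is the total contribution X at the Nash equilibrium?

12

Neighbor i's FOC: ∂u_i/∂x_i = α_i − x_i = 0, so x_i* = α_i.
NE contributions = (2, 1, 5, 4); X = 12.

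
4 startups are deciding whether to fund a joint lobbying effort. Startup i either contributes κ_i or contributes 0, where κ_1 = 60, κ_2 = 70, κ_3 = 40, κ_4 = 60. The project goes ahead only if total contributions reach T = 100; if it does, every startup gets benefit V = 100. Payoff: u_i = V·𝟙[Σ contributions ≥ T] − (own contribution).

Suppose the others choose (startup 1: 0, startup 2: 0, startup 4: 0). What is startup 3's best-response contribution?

0

Others' total = 0. Even contributing 40 gives 40 < 100: no benefit either way.
Best response: 0.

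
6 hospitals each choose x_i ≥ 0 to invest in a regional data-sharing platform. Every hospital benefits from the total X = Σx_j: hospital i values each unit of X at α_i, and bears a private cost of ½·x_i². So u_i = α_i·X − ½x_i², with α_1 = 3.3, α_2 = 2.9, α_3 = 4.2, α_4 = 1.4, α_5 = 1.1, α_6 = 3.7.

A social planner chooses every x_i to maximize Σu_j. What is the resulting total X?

Planner FOC: ∂(Σu_j)/∂x_i = (Σα_j) − x_i = 0, so x_i^SO = Σα_j = 16.6 for every i; X^SO = 99.6.

99.6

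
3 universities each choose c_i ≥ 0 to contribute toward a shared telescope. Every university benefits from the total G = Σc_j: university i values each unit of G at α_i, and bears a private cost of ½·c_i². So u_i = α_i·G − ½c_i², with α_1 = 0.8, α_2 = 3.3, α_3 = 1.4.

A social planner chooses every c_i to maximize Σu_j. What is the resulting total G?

16.5

Planner FOC: ∂(Σu_j)/∂c_i = (Σα_j) − c_i = 0, so c_i^SO = Σα_j = 5.5 for every i; G^SO = 16.5.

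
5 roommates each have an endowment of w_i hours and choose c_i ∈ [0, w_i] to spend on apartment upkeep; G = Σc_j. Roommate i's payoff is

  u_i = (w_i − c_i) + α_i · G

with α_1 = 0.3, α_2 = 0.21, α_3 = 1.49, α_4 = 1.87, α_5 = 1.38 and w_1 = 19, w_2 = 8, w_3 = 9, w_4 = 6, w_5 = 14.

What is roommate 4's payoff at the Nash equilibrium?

∂u_i/∂c_i = α_i − 1, so roommate i contributes w_i if α_i > 1, else 0.
α_i > 1 for i ∈ {3, 4, 5}; NE contributions (0, 0, 9, 6, 14), G = 29.
u_4 = (6 − 6) + 1.87·29 = 54.23.

54.23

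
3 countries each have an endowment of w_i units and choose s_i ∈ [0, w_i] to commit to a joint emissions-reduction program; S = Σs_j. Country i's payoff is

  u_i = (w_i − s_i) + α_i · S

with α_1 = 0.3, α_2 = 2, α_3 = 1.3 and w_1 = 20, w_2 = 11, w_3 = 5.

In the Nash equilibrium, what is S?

16

∂u_i/∂s_i = α_i − 1, so country i contributes w_i if α_i > 1, else 0.
α_i > 1 for i ∈ {2, 3}; NE contributions (0, 11, 5), S = 16.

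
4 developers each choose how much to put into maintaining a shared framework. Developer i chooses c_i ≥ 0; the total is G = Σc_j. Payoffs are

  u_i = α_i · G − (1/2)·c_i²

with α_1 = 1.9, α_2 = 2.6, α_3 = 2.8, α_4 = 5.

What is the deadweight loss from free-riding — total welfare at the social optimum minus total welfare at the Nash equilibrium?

Developer i's FOC: ∂u_i/∂c_i = α_i − c_i = 0, so c_i* = α_i.
NE contributions = (1.9, 2.6, 2.8, 5); G = 12.3.
W^NE = (Σα)·G − ½Σα_i² = 12.3² − ½·43.21 = 129.685.
Planner sets c_i = Σα_j = 12.3 for every i, so G^SO = 4·12.3 = 49.2.
W^SO = (Σα)·G^SO − ½·4·(Σα)² = (4/2)·12.3² = 302.58.
Deadweight loss = W^SO − W^NE = 172.895.

172.895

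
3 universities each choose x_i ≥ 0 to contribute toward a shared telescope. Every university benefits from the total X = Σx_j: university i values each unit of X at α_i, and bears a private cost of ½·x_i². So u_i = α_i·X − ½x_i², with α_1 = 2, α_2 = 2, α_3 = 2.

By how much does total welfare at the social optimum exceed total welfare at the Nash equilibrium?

24

University i's FOC: ∂u_i/∂x_i = α_i − x_i = 0, so x_i* = α_i.
NE contributions = (2, 2, 2); X = 6.
W^NE = (Σα)·X − ½Σα_i² = 6² − ½·12 = 30.
Planner sets x_i = Σα_j = 6 for every i, so X^SO = 3·6 = 18.
W^SO = (Σα)·X^SO − ½·3·(Σα)² = (3/2)·6² = 54.
Deadweight loss = W^SO − W^NE = 24.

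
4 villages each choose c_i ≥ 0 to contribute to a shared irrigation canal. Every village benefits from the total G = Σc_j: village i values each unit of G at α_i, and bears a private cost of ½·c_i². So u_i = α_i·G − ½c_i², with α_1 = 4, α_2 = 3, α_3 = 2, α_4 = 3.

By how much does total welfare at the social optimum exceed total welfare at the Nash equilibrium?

Village i's FOC: ∂u_i/∂c_i = α_i − c_i = 0, so c_i* = α_i.
NE contributions = (4, 3, 2, 3); G = 12.
W^NE = (Σα)·G − ½Σα_i² = 12² − ½·38 = 125.
Planner sets c_i = Σα_j = 12 for every i, so G^SO = 4·12 = 48.
W^SO = (Σα)·G^SO − ½·4·(Σα)² = (4/2)·12² = 288.
Deadweight loss = W^SO − W^NE = 163.

163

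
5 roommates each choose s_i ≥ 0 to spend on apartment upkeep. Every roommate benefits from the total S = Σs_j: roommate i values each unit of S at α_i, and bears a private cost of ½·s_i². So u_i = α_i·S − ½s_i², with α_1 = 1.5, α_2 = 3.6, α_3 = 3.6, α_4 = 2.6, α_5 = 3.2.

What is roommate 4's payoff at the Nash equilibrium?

34.32

Roommate i's FOC: ∂u_i/∂s_i = α_i − s_i = 0, so s_i* = α_i.
NE contributions = (1.5, 3.6, 3.6, 2.6, 3.2); S = 14.5.
u_4 = α_4·S − ½·(s_4)² = 2.6·14.5 − ½·2.6² = 34.32.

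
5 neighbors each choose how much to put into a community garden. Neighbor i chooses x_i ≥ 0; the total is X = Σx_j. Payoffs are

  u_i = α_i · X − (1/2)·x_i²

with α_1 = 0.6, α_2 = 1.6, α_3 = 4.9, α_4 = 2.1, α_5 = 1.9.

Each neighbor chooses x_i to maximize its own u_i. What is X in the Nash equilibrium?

Neighbor i's FOC: ∂u_i/∂x_i = α_i − x_i = 0, so x_i* = α_i.
NE contributions = (0.6, 1.6, 4.9, 2.1, 1.9); X = 11.1.

11.1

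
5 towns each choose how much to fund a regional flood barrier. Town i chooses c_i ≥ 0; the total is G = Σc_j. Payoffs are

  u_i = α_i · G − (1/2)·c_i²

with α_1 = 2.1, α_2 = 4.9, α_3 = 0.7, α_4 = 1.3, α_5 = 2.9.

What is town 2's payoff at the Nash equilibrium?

Town i's FOC: ∂u_i/∂c_i = α_i − c_i = 0, so c_i* = α_i.
NE contributions = (2.1, 4.9, 0.7, 1.3, 2.9); G = 11.9.
u_2 = α_2·G − ½·(c_2)² = 4.9·11.9 − ½·4.9² = 46.305.

46.305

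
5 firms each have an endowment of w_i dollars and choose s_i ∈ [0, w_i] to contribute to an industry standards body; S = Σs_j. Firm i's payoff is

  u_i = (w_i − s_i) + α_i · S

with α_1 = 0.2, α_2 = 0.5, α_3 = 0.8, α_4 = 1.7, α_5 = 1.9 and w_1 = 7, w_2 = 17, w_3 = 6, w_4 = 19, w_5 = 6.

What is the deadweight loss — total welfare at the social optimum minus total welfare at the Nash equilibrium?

∂u_i/∂s_i = α_i − 1, so firm i contributes w_i if α_i > 1, else 0.
α_i > 1 for i ∈ {4, 5}; NE contributions (0, 0, 0, 19, 6), S = 25.
W^NE = Σw_i − S^NE + (Σα_i)·S^NE = 55 + 4.1·25 = 157.5.
Planner: ∂(Σu_j)/∂s_i = Σα_j − 1 = 4.1 > 0, so everyone contributes w_i; S^SO = 55, W^SO = 55 + 4.1·55 = 280.5.
Deadweight loss = 123.

123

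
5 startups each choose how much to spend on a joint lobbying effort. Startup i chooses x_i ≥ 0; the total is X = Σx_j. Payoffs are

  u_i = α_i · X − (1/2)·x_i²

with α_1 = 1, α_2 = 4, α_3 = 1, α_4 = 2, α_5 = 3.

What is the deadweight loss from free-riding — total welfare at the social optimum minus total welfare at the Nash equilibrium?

197

Startup i's FOC: ∂u_i/∂x_i = α_i − x_i = 0, so x_i* = α_i.
NE contributions = (1, 4, 1, 2, 3); X = 11.
W^NE = (Σα)·X − ½Σα_i² = 11² − ½·31 = 105.5.
Planner sets x_i = Σα_j = 11 for every i, so X^SO = 5·11 = 55.
W^SO = (Σα)·X^SO − ½·5·(Σα)² = (5/2)·11² = 302.5.
Deadweight loss = W^SO − W^NE = 197.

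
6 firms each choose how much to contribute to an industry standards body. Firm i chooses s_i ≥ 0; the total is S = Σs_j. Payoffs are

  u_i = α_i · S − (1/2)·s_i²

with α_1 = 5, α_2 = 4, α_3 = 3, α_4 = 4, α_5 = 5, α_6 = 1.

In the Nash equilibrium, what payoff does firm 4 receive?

80

Firm i's FOC: ∂u_i/∂s_i = α_i − s_i = 0, so s_i* = α_i.
NE contributions = (5, 4, 3, 4, 5, 1); S = 22.
u_4 = α_4·S − ½·(s_4)² = 4·22 − ½·4² = 80.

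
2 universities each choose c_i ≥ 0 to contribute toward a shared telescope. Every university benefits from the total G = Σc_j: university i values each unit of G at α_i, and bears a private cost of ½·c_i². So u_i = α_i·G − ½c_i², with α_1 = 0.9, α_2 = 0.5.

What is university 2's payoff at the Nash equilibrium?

University i's FOC: ∂u_i/∂c_i = α_i − c_i = 0, so c_i* = α_i.
NE contributions = (0.9, 0.5); G = 1.4.
u_2 = α_2·G − ½·(c_2)² = 0.5·1.4 − ½·0.5² = 0.575.

0.575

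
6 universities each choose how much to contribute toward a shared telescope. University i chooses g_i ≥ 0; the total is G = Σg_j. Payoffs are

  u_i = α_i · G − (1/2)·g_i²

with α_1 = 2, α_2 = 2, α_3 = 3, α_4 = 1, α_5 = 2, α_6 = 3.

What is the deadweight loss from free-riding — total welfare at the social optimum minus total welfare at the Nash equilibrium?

353.5

University i's FOC: ∂u_i/∂g_i = α_i − g_i = 0, so g_i* = α_i.
NE contributions = (2, 2, 3, 1, 2, 3); G = 13.
W^NE = (Σα)·G − ½Σα_i² = 13² − ½·31 = 153.5.
Planner sets g_i = Σα_j = 13 for every i, so G^SO = 6·13 = 78.
W^SO = (Σα)·G^SO − ½·6·(Σα)² = (6/2)·13² = 507.
Deadweight loss = W^SO − W^NE = 353.5.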